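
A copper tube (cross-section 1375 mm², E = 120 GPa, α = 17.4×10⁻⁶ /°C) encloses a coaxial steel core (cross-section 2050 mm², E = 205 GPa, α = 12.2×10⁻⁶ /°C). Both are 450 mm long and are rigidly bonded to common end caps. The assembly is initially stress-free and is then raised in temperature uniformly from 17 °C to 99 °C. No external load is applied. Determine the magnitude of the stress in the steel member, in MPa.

σ ≈ 24.6 MPa (tensile)

Both members must finish at the same length. With the larger α, the copper tends to over-expand; the plates restrain it, putting the copper in compression and the steel in tension. With no external load the two internal forces are equal and opposite, magnitude P.
Equating the net (thermal + elastic) strains gives |α₁ − α₂|·ΔT = P·[1/(A₁E₁) + 1/(A₂E₂)].
|α₁ − α₂|·ΔT = 5.2×10⁻⁶ × 82 = 0.0004264.
1/(A₁E₁) + 1/(A₂E₂) = 1/(1375×120×10³) + 1/(2050×205×10³) = 8.44×10⁻⁹ N⁻¹.
So P = 0.0004264 / 8.44×10⁻⁹ = 50.52 kN.
σ_{steel} = P/A₂ = 50520/2050 = 24.64 MPa, tensile.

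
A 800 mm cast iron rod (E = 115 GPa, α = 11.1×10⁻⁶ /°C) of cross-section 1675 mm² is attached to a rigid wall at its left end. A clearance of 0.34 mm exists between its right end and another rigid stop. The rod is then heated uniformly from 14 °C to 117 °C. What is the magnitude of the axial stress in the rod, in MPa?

σ ≈ 82.6 MPa (compressive)

Free thermal elongation = αΔT L = 11.1×10⁻⁶ × 103 × 800 = 0.9146 mm.
This exceeds the 0.34 mm gap, so the wall pushes back. The portion of expansion that must be recovered elastically is δ_free − gap = 0.9146 − 0.34 = 0.5746 mm.
That suppressed elongation corresponds to σ = E·Δ/L = 115×10³ × 0.5746/800 = 82.6 MPa.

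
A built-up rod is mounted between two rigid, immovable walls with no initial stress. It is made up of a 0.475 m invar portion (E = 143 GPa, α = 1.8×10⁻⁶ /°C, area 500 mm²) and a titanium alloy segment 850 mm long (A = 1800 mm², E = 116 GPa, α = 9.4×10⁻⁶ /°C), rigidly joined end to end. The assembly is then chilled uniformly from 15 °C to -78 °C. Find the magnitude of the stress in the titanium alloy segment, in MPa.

σ ≈ 42.7 MPa (tensile)

Free thermal contraction of the whole bar: Σ αᵢΔT Lᵢ = 1.8×10⁻⁶×93×475 + 9.4×10⁻⁶×93×850 = 0.8226 mm.
Since the ends are fixed, an axial force P builds up, equal in every segment, with P · Σ Lᵢ/(AᵢEᵢ) = δ_free.
The series flexibility is Σ Lᵢ/(AᵢEᵢ) = 475/(500×143×10³) + 850/(1800×116×10³) = 1.071×10⁻⁵ mm/N.
So P = 0.8226 / 1.071×10⁻⁵ = 76.77 kN, tensile.
σ_{titanium alloy} = P / A = 76770 / 1800 = 42.65 MPa.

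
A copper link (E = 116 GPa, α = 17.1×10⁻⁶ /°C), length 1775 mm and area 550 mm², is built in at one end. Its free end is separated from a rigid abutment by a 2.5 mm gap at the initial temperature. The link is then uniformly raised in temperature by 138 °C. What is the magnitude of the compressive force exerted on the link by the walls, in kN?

P ≈ 60.7 kN

If the wall were absent the link would grow by αΔT L = 17.1×10⁻⁶ × 138 × 1775 = 4.189 mm.
This exceeds the 2.5 mm gap, so the wall pushes back. The portion of expansion that must be recovered elastically is δ_free − gap = 4.189 − 2.5 = 1.689 mm.
That suppressed elongation corresponds to σ = E·Δ/L = 116×10³ × 1.689/1775 = 110.4 MPa.
P = σA = 110.4 × 550 = 60.7 kN.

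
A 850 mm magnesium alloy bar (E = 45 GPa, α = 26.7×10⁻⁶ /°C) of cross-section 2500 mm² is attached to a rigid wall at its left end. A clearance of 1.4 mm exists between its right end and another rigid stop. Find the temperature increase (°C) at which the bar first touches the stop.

ΔT ≈ 61.7 °C

Contact occurs when the free expansion equals the gap: αΔT L = 1.4 mm.
So ΔT = g/(αL) = 1.4/(26.7×10⁻⁶ × 850) = 61.69 °C.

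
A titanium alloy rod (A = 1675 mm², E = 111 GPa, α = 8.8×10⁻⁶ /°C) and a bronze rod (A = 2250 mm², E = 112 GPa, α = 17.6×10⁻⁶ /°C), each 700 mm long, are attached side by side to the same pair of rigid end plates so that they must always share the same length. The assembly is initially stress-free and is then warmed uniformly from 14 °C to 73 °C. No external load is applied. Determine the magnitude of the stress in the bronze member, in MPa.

σ ≈ 24.7 MPa (compressive)

Equilibrium of a rigid end plate with no external load gives equal and opposite internal forces ±P in the two members. Since α_{bronze} > α_{titanium alloy}, heating drives the bronze into compression and the titanium alloy into tension.
Setting the final lengths equal and cancelling L: (α₁ − α₂)ΔT = P/(A₁E₁) + P/(A₂E₂).
|α₁ − α₂|·ΔT = 8.8×10⁻⁶ × 59 = 0.0005192.
1/(A₁E₁) + 1/(A₂E₂) = 1/(1675×111×10³) + 1/(2250×112×10³) = 9.347×10⁻⁹ N⁻¹.
So P = 0.0005192 / 9.347×10⁻⁹ = 55.55 kN.
σ_{bronze} = P/A₂ = 55550/2250 = 24.69 MPa, compressive.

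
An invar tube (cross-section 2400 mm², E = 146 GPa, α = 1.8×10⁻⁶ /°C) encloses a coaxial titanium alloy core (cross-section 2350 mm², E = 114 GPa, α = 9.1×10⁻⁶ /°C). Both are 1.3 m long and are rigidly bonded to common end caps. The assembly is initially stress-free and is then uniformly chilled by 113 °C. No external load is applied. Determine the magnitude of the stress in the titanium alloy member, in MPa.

σ ≈ 53.3 MPa (tensile)

Both members must finish at the same length. With the larger α, the titanium alloy tends to over-contract; the plates restrain it, putting the titanium alloy in tension and the invar in compression. With no external load the two internal forces are equal and opposite, magnitude P.
Equating the net (thermal + elastic) strains gives |α₁ − α₂|·ΔT = P·[1/(A₁E₁) + 1/(A₂E₂)].
|α₁ − α₂|·ΔT = 7.3×10⁻⁶ × 113 = 0.0008249.
1/(A₁E₁) + 1/(A₂E₂) = 1/(2400×146×10³) + 1/(2350×114×10³) = 6.587×10⁻⁹ N⁻¹.
So P = 0.0008249 / 6.587×10⁻⁹ = 125.2 kN.
σ_{titanium alloy} = P/A₂ = 125200/2350 = 53.29 MPa, tensile.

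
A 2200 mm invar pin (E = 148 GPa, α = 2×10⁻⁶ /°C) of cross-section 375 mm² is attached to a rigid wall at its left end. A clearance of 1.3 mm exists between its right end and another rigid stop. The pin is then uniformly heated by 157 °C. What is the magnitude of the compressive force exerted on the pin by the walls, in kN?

If the wall were absent the pin would grow by αΔT L = 2×10⁻⁶ × 157 × 2200 = 0.6908 mm.
This is smaller than the 1.3 mm clearance, so the pin expands freely without reaching the stop — the stress is zero.

P ≈ 0 kN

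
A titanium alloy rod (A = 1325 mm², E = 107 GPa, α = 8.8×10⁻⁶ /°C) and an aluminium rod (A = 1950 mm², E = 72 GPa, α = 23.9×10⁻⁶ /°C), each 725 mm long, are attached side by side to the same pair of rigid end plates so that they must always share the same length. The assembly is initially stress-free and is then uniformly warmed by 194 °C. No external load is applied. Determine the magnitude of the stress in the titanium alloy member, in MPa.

σ ≈ 156 MPa (tensile)

Both members must finish at the same length. With the larger α, the aluminium tends to over-expand; the plates restrain it, putting the aluminium in compression and the titanium alloy in tension. With no external load the two internal forces are equal and opposite, magnitude P.
Equating the net (thermal + elastic) strains gives |α₁ − α₂|·ΔT = P·[1/(A₁E₁) + 1/(A₂E₂)].
|α₁ − α₂|·ΔT = 15.1×10⁻⁶ × 194 = 0.002929.
1/(A₁E₁) + 1/(A₂E₂) = 1/(1325×107×10³) + 1/(1950×72×10³) = 1.418×10⁻⁸ N⁻¹.
So P = 0.002929 / 1.418×10⁻⁸ = 206.6 kN.
σ_{titanium alloy} = P/A₁ = 206600/1325 = 156 MPa, tensile.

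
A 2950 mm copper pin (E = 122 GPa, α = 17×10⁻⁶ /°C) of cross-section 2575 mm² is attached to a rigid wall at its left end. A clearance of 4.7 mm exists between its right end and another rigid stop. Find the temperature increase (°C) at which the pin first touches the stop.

The gap closes when αΔT L = 4.7 mm, since the pin is still unstressed at that instant.
So ΔT = g/(αL) = 4.7/(17×10⁻⁶ × 2950) = 93.72 °C.

ΔT ≈ 93.7 °C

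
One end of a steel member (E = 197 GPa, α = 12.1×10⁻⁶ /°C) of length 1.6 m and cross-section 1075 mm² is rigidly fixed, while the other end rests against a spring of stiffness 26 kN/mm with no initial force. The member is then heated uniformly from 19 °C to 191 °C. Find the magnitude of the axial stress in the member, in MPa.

σ ≈ 67.3 MPa (compressive)

If the spring were absent the member would lengthen by αΔT L = 12.1×10⁻⁶ × 172 × 1600 = 3.33 mm.
Let P be the compressive force at the spring. The member shortens elastically by PL/(AE) and the spring compresses by P/k; together these equal δ_free.
So P = δ_free / [L/(AE) + 1/k] = 3.33 / [ 1600/(1075×197×10³) + 1/(26×10³) ].
P = 3.33 / 4.602×10⁻⁵ = 72360 N.
σ = P/A = 72360/1075 = 67.31 MPa.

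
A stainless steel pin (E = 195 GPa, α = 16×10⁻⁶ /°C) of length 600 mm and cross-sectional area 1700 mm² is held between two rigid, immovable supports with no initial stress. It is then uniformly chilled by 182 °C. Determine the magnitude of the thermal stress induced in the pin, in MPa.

σ ≈ 568 MPa (tensile)

The supports are rigid, so the total axial strain is zero. The restrained thermal strain is ε = αΔT = 16×10⁻⁶ × 182 = 2912×10⁻⁶.
Hence σ = E·αΔT = 195×10³ × 2912×10⁻⁶ = 567.8 MPa, tensile.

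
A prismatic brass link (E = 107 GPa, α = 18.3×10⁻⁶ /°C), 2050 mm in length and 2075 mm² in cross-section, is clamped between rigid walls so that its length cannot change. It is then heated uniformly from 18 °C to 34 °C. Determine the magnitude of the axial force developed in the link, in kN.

P ≈ 65 kN (compressive)

The ends cannot move, so σ = EαΔT = 107×10³ × 18.3×10⁻⁶ × 16 = 31.33 MPa.
Axial force P = σA = 31.33 × 2075 = 65010 N = 65.01 kN, compressive.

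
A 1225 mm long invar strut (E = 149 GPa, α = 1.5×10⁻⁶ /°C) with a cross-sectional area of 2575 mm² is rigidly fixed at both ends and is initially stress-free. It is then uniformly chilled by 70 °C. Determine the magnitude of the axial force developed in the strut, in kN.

P ≈ 40.3 kN (tensile)

Full restraint means ε = 0, so the stress is σ = EαΔT = 149×10³ × 1.5×10⁻⁶ × 70 = 15.64 MPa.
Then P = σA = 15.64 × 2575 mm² = 40.29 kN, tensile.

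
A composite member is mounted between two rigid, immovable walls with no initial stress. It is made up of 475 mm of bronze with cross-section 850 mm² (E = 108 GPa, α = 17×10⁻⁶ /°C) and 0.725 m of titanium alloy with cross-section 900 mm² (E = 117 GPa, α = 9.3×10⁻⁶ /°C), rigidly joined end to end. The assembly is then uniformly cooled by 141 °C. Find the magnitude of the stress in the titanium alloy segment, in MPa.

With the walls removed the bar would change length by δ_free = Σ αᵢΔT Lᵢ = 17×10⁻⁶×141×475 + 9.3×10⁻⁶×141×725 = 2.089 mm.
Since the ends are fixed, an axial force P builds up, equal in every segment, with P · Σ Lᵢ/(AᵢEᵢ) = δ_free.
The series flexibility is Σ Lᵢ/(AᵢEᵢ) = 475/(850×108×10³) + 725/(900×117×10³) = 1.206×10⁻⁵ mm/N.
Hence P = δ_free / Σ(L/AE) = 2.089/1.206×10⁻⁵ = 173.2 kN (tensile).
σ_{titanium alloy} = P / A = 173200 / 900 = 192.5 MPa.

σ ≈ 192 MPa (tensile)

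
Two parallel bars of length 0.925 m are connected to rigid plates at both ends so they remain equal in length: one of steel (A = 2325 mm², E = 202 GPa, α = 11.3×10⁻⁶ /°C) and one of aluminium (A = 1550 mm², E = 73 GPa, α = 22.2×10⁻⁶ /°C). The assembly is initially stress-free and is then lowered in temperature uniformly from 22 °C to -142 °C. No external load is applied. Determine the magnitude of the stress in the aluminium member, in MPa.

σ ≈ 105 MPa (tensile)

Both members must finish at the same length. With the larger α, the aluminium tends to over-contract; the plates restrain it, putting the aluminium in tension and the steel in compression. With no external load the two internal forces are equal and opposite, magnitude P.
Compatibility of the two members (thermal + elastic change equal): (α₁ − α₂)ΔT = P·[1/(A₁E₁) + 1/(A₂E₂)].
|α₁ − α₂|·ΔT = 10.9×10⁻⁶ × 164 = 0.001788.
1/(A₁E₁) + 1/(A₂E₂) = 1/(2325×202×10³) + 1/(1550×73×10³) = 1.097×10⁻⁸ N⁻¹.
So P = 0.001788 / 1.097×10⁻⁸ = 163 kN.
σ_{aluminium} = P/A₂ = 163000/1550 = 105.2 MPa, tensile.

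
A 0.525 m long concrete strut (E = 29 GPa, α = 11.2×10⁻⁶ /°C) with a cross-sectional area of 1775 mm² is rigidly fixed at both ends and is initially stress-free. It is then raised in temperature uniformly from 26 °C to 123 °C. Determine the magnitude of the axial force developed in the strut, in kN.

The ends cannot move, so σ = EαΔT = 29×10³ × 11.2×10⁻⁶ × 97 = 31.51 MPa.
P = AEαΔT = 1775 × 29×10³ × 11.2×10⁻⁶ × 97 = 55.92 kN (compressive).

P ≈ 55.9 kN (compressive)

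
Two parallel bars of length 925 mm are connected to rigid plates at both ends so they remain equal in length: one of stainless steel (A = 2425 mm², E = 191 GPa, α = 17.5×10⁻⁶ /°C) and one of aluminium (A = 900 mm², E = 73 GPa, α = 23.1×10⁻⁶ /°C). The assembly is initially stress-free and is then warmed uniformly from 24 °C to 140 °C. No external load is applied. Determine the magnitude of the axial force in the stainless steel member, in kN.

P ≈ 37.4 kN (tensile in the stainless steel)

The aluminium has the larger α, so on heating it would change length more than the stainless steel if both were free. The rigid plates force a common final length, so the aluminium is put into compression and the stainless steel into tension, with equal and opposite forces P (no external load).
Setting the final lengths equal and cancelling L: (α₁ − α₂)ΔT = P/(A₁E₁) + P/(A₂E₂).
|α₁ − α₂|·ΔT = 5.6×10⁻⁶ × 116 = 0.0006496.
1/(A₁E₁) + 1/(A₂E₂) = 1/(2425×191×10³) + 1/(900×73×10³) = 1.738×10⁻⁸ N⁻¹.
So P = 0.0006496 / 1.738×10⁻⁸ = 37.38 kN.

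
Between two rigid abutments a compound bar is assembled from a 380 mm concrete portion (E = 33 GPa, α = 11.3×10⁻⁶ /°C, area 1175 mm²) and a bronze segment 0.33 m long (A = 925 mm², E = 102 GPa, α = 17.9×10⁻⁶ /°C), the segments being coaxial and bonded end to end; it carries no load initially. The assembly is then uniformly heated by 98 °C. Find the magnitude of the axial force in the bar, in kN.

Free thermal expansion of the whole bar: Σ αᵢΔT Lᵢ = 11.3×10⁻⁶×98×380 + 17.9×10⁻⁶×98×330 = 0.9997 mm.
The rigid supports impose zero overall length change; the single axial force P common to all segments must satisfy P Σ Lᵢ/(AᵢEᵢ) = δ_free.
Σ Lᵢ/(AᵢEᵢ) = 380/(1175×33×10³) + 330/(925×102×10³) = 1.33×10⁻⁵ mm/N.
P = 0.9997 / 1.33×10⁻⁵ = 75180 N = 75.18 kN, compressive.

P ≈ 75.2 kN (compressive)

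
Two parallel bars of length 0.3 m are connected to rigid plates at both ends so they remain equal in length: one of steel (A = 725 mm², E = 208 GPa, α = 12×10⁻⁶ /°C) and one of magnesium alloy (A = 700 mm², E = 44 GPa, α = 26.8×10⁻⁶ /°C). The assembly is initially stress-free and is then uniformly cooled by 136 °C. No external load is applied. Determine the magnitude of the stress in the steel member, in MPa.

Equilibrium of a rigid end plate with no external load gives equal and opposite internal forces ±P in the two members. Since α_{magnesium alloy} > α_{steel}, cooling drives the magnesium alloy into tension and the steel into compression.
Equating the net (thermal + elastic) strains gives |α₁ − α₂|·ΔT = P·[1/(A₁E₁) + 1/(A₂E₂)].
|α₁ − α₂|·ΔT = 14.8×10⁻⁶ × 136 = 0.002013.
1/(A₁E₁) + 1/(A₂E₂) = 1/(725×208×10³) + 1/(700×44×10³) = 3.91×10⁻⁸ N⁻¹.
P = 0.002013 / 3.91×10⁻⁸ = 51480 N = 51.48 kN.
σ_{steel} = P/A₁ = 51480/725 = 71.01 MPa, compressive.

σ ≈ 71 MPa (compressive)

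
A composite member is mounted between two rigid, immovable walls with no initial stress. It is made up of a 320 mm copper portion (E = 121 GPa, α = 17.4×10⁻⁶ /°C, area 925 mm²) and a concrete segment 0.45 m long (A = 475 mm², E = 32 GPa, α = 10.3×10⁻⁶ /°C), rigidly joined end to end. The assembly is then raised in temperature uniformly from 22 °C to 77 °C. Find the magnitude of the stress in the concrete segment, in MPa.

If the supports were absent, the total length change would be Σ αᵢΔT Lᵢ = 17.4×10⁻⁶×55×320 + 10.3×10⁻⁶×55×450 = 0.5612 mm.
Since the ends are fixed, an axial force P builds up, equal in every segment, with P · Σ Lᵢ/(AᵢEᵢ) = δ_free.
The series flexibility is Σ Lᵢ/(AᵢEᵢ) = 320/(925×121×10³) + 450/(475×32×10³) = 3.246×10⁻⁵ mm/N.
Hence P = δ_free / Σ(L/AE) = 0.5612/3.246×10⁻⁵ = 17.29 kN (compressive).
σ_{concrete} = P / A = 17290 / 475 = 36.39 MPa.

σ ≈ 36.4 MPa (compressive)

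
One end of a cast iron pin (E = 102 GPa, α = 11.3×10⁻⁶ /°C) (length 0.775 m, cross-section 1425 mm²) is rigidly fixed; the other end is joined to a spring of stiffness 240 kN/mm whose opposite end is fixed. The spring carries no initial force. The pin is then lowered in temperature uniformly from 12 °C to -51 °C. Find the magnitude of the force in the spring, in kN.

Free thermal contraction: δ_free = αΔT L = 11.3×10⁻⁶ × 63 × 775 = 0.5517 mm.
With a force P in the spring, the elastic change of the pin is PL/(AE) and that of the spring is P/k; compatibility requires their sum to equal δ_free.
P [ L/(AE) + 1/k ] = δ_free → P [ 775/(1425×102×10³) + 1/(240×10³) ] = 0.5517.
P = 0.5517 / 9.499×10⁻⁶ = 58080 N.

P ≈ 58.1 kN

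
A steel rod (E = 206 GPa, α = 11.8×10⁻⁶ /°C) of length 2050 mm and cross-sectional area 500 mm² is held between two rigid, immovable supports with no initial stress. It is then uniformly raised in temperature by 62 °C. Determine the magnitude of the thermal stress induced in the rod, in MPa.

σ ≈ 151 MPa (compressive)

The supports are rigid, so the total axial strain is zero. The restrained thermal strain is ε = αΔT = 11.8×10⁻⁶ × 62 = 731.6×10⁻⁶.
The stress required to suppress this strain is σ = Eε = 206×10³ × 731.6×10⁻⁶ = 150.7 MPa, compressive since the rod is trying to expand.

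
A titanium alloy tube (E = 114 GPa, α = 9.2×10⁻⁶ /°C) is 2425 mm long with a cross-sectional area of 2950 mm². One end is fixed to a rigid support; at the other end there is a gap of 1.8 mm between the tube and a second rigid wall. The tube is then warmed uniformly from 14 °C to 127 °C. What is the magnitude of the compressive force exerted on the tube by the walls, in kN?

If the wall were absent the tube would grow by αΔT L = 9.2×10⁻⁶ × 113 × 2425 = 2.521 mm.
The gap closes (δ_free > 1.8 mm) and the wall then resists a further 2.521 − 1.8 = 0.721 mm of expansion.
That suppressed elongation corresponds to σ = E·Δ/L = 114×10³ × 0.721/2425 = 33.9 MPa.
P = σA = 33.9 × 2950 = 99.99 kN.

P ≈ 100 kN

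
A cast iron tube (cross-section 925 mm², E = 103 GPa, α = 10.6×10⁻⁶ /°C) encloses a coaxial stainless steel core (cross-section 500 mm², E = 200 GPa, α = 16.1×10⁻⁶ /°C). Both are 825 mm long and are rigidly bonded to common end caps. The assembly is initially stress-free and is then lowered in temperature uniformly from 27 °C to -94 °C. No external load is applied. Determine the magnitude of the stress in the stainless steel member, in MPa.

Equilibrium of a rigid end plate with no external load gives equal and opposite internal forces ±P in the two members. Since α_{stainless steel} > α_{cast iron}, cooling drives the stainless steel into tension and the cast iron into compression.
Setting the final lengths equal and cancelling L: (α₁ − α₂)ΔT = P/(A₁E₁) + P/(A₂E₂).
|α₁ − α₂|·ΔT = 5.5×10⁻⁶ × 121 = 0.0006655.
1/(A₁E₁) + 1/(A₂E₂) = 1/(925×103×10³) + 1/(500×200×10³) = 2.05×10⁻⁸ N⁻¹.
So P = 0.0006655 / 2.05×10⁻⁸ = 32.47 kN.
σ_{stainless steel} = P/A₂ = 32470/500 = 64.94 MPa, tensile.

σ ≈ 64.9 MPa (tensile)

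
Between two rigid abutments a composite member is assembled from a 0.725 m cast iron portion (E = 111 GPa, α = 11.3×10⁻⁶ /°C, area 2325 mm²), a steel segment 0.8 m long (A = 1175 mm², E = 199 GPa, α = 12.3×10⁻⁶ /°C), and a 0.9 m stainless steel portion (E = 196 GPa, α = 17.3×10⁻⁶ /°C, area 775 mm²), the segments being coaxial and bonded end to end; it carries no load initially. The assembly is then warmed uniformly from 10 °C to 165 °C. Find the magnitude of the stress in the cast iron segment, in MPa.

σ ≈ 184 MPa (compressive)

Free thermal expansion of the whole bar: Σ αᵢΔT Lᵢ = 11.3×10⁻⁶×155×725 + 12.3×10⁻⁶×155×800 + 17.3×10⁻⁶×155×900 = 5.208 mm.
The walls prevent any net length change, so an axial force P (same in every segment) develops. Compatibility: P · Σ Lᵢ/(AᵢEᵢ) = δ_free.
The series flexibility is Σ Lᵢ/(AᵢEᵢ) = 725/(2325×111×10³) + 800/(1175×199×10³) + 900/(775×196×10³) = 1.216×10⁻⁵ mm/N.
Hence P = δ_free / Σ(L/AE) = 5.208/1.216×10⁻⁵ = 428.5 kN (compressive).
σ_{cast iron} = P / A = 428500 / 2325 = 184.3 MPa.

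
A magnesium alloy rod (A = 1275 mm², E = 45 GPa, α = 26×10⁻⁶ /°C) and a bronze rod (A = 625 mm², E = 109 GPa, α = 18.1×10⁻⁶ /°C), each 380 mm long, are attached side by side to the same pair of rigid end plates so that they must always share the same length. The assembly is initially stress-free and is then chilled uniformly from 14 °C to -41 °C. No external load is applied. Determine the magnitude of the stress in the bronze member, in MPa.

σ ≈ 21.7 MPa (compressive)

Equilibrium of a rigid end plate with no external load gives equal and opposite internal forces ±P in the two members. Since α_{magnesium alloy} > α_{bronze}, cooling drives the magnesium alloy into tension and the bronze into compression.
Equating the net (thermal + elastic) strains gives |α₁ − α₂|·ΔT = P·[1/(A₁E₁) + 1/(A₂E₂)].
|α₁ − α₂|·ΔT = 7.9×10⁻⁶ × 55 = 0.0004345.
1/(A₁E₁) + 1/(A₂E₂) = 1/(1275×45×10³) + 1/(625×109×10³) = 3.211×10⁻⁸ N⁻¹.
So P = 0.0004345 / 3.211×10⁻⁸ = 13.53 kN.
σ_{bronze} = P/A₂ = 13530/625 = 21.65 MPa, compressive.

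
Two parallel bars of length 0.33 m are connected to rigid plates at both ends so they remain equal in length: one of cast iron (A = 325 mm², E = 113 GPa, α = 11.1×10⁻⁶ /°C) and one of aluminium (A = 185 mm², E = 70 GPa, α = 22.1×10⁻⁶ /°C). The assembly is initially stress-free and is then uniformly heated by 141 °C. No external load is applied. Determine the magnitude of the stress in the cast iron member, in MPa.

Equilibrium of a rigid end plate with no external load gives equal and opposite internal forces ±P in the two members. Since α_{aluminium} > α_{cast iron}, heating drives the aluminium into compression and the cast iron into tension.
Compatibility of the two members (thermal + elastic change equal): (α₁ − α₂)ΔT = P·[1/(A₁E₁) + 1/(A₂E₂)].
|α₁ − α₂|·ΔT = 11×10⁻⁶ × 141 = 0.001551.
1/(A₁E₁) + 1/(A₂E₂) = 1/(325×113×10³) + 1/(185×70×10³) = 1.044×10⁻⁷ N⁻¹.
So P = 0.001551 / 1.044×10⁻⁷ = 14.85 kN.
σ_{cast iron} = P/A₁ = 14850/325 = 45.69 MPa, tensile.

σ ≈ 45.7 MPa (tensile)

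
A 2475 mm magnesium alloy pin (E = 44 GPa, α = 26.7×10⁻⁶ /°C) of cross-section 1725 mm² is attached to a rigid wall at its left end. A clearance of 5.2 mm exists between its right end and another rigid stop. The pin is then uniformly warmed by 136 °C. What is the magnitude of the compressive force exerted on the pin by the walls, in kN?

P ≈ 116 kN

Free thermal elongation = αΔT L = 26.7×10⁻⁶ × 136 × 2475 = 8.987 mm.
This exceeds the 5.2 mm gap, so the wall pushes back. The portion of expansion that must be recovered elastically is δ_free − gap = 8.987 − 5.2 = 3.787 mm.
That suppressed elongation corresponds to σ = E·Δ/L = 44×10³ × 3.787/2475 = 67.33 MPa.
P = σA = 67.33 × 1725 = 116.1 kN.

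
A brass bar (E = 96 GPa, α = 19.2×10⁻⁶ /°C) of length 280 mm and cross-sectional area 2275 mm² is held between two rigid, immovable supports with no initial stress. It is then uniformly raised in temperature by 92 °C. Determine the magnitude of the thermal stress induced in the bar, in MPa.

σ ≈ 170 MPa (compressive)

Because both ends are immovable the net strain is zero, and the suppressed thermal strain is αΔT = 19.2×10⁻⁶ × 92 = 1766.4×10⁻⁶.
σ = EαΔT = 96×10³ × 19.2×10⁻⁶ × 92 = 169.6 MPa (compressive; the bar is trying to expand).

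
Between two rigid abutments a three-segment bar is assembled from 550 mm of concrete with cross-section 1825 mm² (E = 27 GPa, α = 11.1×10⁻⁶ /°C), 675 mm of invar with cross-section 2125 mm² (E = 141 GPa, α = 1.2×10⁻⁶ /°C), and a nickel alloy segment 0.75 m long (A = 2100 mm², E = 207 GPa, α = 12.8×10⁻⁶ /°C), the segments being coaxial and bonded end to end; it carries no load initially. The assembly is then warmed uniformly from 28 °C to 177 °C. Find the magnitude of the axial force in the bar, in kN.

P ≈ 163 kN (compressive)

Free thermal expansion of the whole bar: Σ αᵢΔT Lᵢ = 11.1×10⁻⁶×149×550 + 1.2×10⁻⁶×149×675 + 12.8×10⁻⁶×149×750 = 2.461 mm.
The rigid supports impose zero overall length change; the single axial force P common to all segments must satisfy P Σ Lᵢ/(AᵢEᵢ) = δ_free.
Σ Lᵢ/(AᵢEᵢ) = 550/(1825×27×10³) + 675/(2125×141×10³) + 750/(2100×207×10³) = 1.514×10⁻⁵ mm/N.
P = 2.461 / 1.514×10⁻⁵ = 162500 N = 162.5 kN, compressive.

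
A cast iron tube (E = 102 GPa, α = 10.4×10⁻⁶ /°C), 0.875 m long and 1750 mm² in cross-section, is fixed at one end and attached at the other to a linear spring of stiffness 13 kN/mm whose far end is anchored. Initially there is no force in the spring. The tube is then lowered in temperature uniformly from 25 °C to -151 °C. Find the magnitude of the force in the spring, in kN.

The unrestrained thermal change is αΔT L = 10.4×10⁻⁶ × 176 × 875 = 1.602 mm.
With a force P in the spring, the elastic change of the tube is PL/(AE) and that of the spring is P/k; compatibility requires their sum to equal δ_free.
So P = δ_free / [L/(AE) + 1/k] = 1.602 / [ 875/(1750×102×10³) + 1/(13×10³) ].
P = 1.602 / 8.183×10⁻⁵ = 19570 N.

P ≈ 19.6 kN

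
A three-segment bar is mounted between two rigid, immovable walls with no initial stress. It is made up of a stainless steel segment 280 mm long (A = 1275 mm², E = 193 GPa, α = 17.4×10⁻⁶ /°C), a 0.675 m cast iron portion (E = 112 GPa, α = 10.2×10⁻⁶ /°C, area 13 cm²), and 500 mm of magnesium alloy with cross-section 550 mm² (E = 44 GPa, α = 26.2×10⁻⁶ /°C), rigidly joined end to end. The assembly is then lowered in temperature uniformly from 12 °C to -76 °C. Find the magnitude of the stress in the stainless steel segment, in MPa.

σ ≈ 64.9 MPa (tensile)

If the supports were absent, the total length change would be Σ αᵢΔT Lᵢ = 17.4×10⁻⁶×88×280 + 10.2×10⁻⁶×88×675 + 26.2×10⁻⁶×88×500 = 2.187 mm.
The rigid supports impose zero overall length change; the single axial force P common to all segments must satisfy P Σ Lᵢ/(AᵢEᵢ) = δ_free.
Σ Lᵢ/(AᵢEᵢ) = 280/(1275×193×10³) + 675/(1300×112×10³) + 500/(550×44×10³) = 2.644×10⁻⁵ mm/N.
So P = 2.187 / 2.644×10⁻⁵ = 82.75 kN, tensile.
σ_{stainless steel} = P / A = 82750 / 1275 = 64.9 MPa.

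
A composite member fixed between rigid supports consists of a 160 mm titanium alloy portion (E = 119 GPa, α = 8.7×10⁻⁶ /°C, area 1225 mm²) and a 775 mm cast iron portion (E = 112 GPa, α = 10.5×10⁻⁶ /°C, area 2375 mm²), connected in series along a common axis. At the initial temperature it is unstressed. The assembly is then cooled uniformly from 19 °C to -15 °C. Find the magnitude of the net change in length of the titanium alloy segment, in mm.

|ΔL| ≈ 0.0413 mm

With the walls removed the bar would change length by δ_free = Σ αᵢΔT Lᵢ = 8.7×10⁻⁶×34×160 + 10.5×10⁻⁶×34×775 = 0.324 mm.
The rigid supports impose zero overall length change; the single axial force P common to all segments must satisfy P Σ Lᵢ/(AᵢEᵢ) = δ_free.
Σ Lᵢ/(AᵢEᵢ) = 160/(1225×119×10³) + 775/(2375×112×10³) = 4.011×10⁻⁶ mm/N.
P = 0.324 / 4.011×10⁻⁶ = 80780 N = 80.78 kN, tensile.
For the titanium alloy segment, free thermal change = 8.7×10⁻⁶×34×160 = 0.04733 mm and elastic change from P = 80780×160/(1225×119×10³) = 0.08866 mm; these oppose, so the net change is 0.0413 mm (segment lengthens).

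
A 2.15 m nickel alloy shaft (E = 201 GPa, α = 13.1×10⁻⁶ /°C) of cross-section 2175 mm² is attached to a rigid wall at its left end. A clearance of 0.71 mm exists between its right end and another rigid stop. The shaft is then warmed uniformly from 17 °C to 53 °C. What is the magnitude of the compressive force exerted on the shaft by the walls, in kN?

Free thermal elongation = αΔT L = 13.1×10⁻⁶ × 36 × 2150 = 1.014 mm.
This exceeds the 0.71 mm gap, so the wall pushes back. The portion of expansion that must be recovered elastically is δ_free − gap = 1.014 − 0.71 = 0.3039 mm.
So σ = E(δ_free − g)/L = 201×10³ × 0.3039/2150 = 28.41 MPa.
Force on the wall = σA = 28.41 × 2175 mm² = 61.8 kN.

P ≈ 61.8 kN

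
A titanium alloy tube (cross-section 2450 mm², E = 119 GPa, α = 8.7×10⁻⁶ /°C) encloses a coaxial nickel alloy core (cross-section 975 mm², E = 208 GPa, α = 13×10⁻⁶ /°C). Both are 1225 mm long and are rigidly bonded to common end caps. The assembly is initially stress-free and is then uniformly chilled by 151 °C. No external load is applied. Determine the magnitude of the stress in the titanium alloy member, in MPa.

σ ≈ 31.7 MPa (compressive)

Both members must finish at the same length. With the larger α, the nickel alloy tends to over-contract; the plates restrain it, putting the nickel alloy in tension and the titanium alloy in compression. With no external load the two internal forces are equal and opposite, magnitude P.
Setting the final lengths equal and cancelling L: (α₁ − α₂)ΔT = P/(A₁E₁) + P/(A₂E₂).
|α₁ − α₂|·ΔT = 4.3×10⁻⁶ × 151 = 0.0006493.
1/(A₁E₁) + 1/(A₂E₂) = 1/(2450×119×10³) + 1/(975×208×10³) = 8.361×10⁻⁹ N⁻¹.
So P = 0.0006493 / 8.361×10⁻⁹ = 77.66 kN.
σ_{titanium alloy} = P/A₁ = 77660/2450 = 31.7 MPa, compressive.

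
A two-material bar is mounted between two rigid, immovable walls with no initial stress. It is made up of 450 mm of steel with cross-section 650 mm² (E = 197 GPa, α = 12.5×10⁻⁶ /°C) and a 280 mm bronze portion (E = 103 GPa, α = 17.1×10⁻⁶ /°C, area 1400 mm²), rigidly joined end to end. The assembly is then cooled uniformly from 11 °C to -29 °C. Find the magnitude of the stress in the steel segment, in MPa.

σ ≈ 117 MPa (tensile)

Free thermal contraction of the whole bar: Σ αᵢΔT Lᵢ = 12.5×10⁻⁶×40×450 + 17.1×10⁻⁶×40×280 = 0.4165 mm.
Since the ends are fixed, an axial force P builds up, equal in every segment, with P · Σ Lᵢ/(AᵢEᵢ) = δ_free.
The series flexibility is Σ Lᵢ/(AᵢEᵢ) = 450/(650×197×10³) + 280/(1400×103×10³) = 5.456×10⁻⁶ mm/N.
Hence P = δ_free / Σ(L/AE) = 0.4165/5.456×10⁻⁶ = 76.34 kN (tensile).
σ_{steel} = P / A = 76340 / 650 = 117.4 MPa.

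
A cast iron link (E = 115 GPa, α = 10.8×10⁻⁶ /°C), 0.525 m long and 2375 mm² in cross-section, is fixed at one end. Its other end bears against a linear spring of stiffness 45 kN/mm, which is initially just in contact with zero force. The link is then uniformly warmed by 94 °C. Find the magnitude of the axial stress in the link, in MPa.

σ ≈ 9.29 MPa (compressive)

Free thermal expansion: δ_free = αΔT L = 10.8×10⁻⁶ × 94 × 525 = 0.533 mm.
Let P be the compressive force at the spring. The link shortens elastically by PL/(AE) and the spring compresses by P/k; together these equal δ_free.
P [ L/(AE) + 1/k ] = δ_free → P [ 525/(2375×115×10³) + 1/(45×10³) ] = 0.533.
P = 0.533 / 2.414×10⁻⁵ = 22070 N.
σ = P/A = 22070/2375 = 9.295 MPa.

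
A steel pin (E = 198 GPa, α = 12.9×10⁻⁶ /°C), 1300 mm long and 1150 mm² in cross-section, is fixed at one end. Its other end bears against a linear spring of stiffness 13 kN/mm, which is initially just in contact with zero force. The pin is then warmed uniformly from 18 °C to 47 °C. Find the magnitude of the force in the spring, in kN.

P ≈ 5.89 kN

The unrestrained thermal change is αΔT L = 12.9×10⁻⁶ × 29 × 1300 = 0.4863 mm.
Let P be the compressive force at the spring. The pin shortens elastically by PL/(AE) and the spring compresses by P/k; together these equal δ_free.
So P = δ_free / [L/(AE) + 1/k] = 0.4863 / [ 1300/(1150×198×10³) + 1/(13×10³) ].
P = 0.4863 / 8.263×10⁻⁵ = 5885 N.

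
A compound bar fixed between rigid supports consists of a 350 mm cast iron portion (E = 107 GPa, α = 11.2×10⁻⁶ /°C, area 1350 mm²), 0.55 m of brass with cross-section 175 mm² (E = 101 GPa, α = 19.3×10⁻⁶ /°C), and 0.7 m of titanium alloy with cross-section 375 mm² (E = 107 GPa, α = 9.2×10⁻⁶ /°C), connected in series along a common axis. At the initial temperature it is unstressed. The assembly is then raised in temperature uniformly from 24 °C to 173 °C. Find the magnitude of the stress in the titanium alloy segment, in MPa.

If the supports were absent, the total length change would be Σ αᵢΔT Lᵢ = 11.2×10⁻⁶×149×350 + 19.3×10⁻⁶×149×550 + 9.2×10⁻⁶×149×700 = 3.125 mm.
The walls prevent any net length change, so an axial force P (same in every segment) develops. Compatibility: P · Σ Lᵢ/(AᵢEᵢ) = δ_free.
The series flexibility is Σ Lᵢ/(AᵢEᵢ) = 350/(1350×107×10³) + 550/(175×101×10³) + 700/(375×107×10³) = 5.099×10⁻⁵ mm/N.
So P = 3.125 / 5.099×10⁻⁵ = 61.3 kN, compressive.
σ_{titanium alloy} = P / A = 61300 / 375 = 163.5 MPa.

σ ≈ 163 MPa (compressive)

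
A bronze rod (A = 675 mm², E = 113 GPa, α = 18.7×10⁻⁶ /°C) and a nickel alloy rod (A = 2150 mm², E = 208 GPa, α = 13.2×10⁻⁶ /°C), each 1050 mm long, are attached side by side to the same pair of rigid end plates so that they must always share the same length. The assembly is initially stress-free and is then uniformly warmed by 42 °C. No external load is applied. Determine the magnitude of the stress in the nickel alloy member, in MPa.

σ ≈ 7 MPa (tensile)

The bronze has the larger α, so on heating it would change length more than the nickel alloy if both were free. The rigid plates force a common final length, so the bronze is put into compression and the nickel alloy into tension, with equal and opposite forces P (no external load).
Compatibility of the two members (thermal + elastic change equal): (α₁ − α₂)ΔT = P·[1/(A₁E₁) + 1/(A₂E₂)].
|α₁ − α₂|·ΔT = 5.5×10⁻⁶ × 42 = 0.000231.
1/(A₁E₁) + 1/(A₂E₂) = 1/(675×113×10³) + 1/(2150×208×10³) = 1.535×10⁻⁸ N⁻¹.
So P = 0.000231 / 1.535×10⁻⁸ = 15.05 kN.
σ_{nickel alloy} = P/A₂ = 15050/2150 = 7.001 MPa, tensile.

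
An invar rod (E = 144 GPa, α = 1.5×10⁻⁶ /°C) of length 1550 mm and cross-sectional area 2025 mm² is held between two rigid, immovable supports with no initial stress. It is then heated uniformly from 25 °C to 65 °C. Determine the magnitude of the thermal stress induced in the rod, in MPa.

The supports are rigid, so the total axial strain is zero. The restrained thermal strain is ε = αΔT = 1.5×10⁻⁶ × 40 = 60×10⁻⁶.
The stress required to suppress this strain is σ = Eε = 144×10³ × 60×10⁻⁶ = 8.64 MPa, compressive since the rod is trying to expand.

σ ≈ 8.64 MPa (compressive)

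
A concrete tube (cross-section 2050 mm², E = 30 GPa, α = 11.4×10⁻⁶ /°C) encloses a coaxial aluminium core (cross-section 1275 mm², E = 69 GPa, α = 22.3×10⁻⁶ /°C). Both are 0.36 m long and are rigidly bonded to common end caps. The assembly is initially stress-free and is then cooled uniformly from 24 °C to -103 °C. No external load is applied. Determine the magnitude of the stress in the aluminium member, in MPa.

Equilibrium of a rigid end plate with no external load gives equal and opposite internal forces ±P in the two members. Since α_{aluminium} > α_{concrete}, cooling drives the aluminium into tension and the concrete into compression.
Equating the net (thermal + elastic) strains gives |α₁ − α₂|·ΔT = P·[1/(A₁E₁) + 1/(A₂E₂)].
|α₁ − α₂|·ΔT = 10.9×10⁻⁶ × 127 = 0.001384.
1/(A₁E₁) + 1/(A₂E₂) = 1/(2050×30×10³) + 1/(1275×69×10³) = 2.763×10⁻⁸ N⁻¹.
So P = 0.001384 / 2.763×10⁻⁸ = 50.11 kN.
σ_{aluminium} = P/A₂ = 50110/1275 = 39.3 MPa, tensile.

σ ≈ 39.3 MPa (tensile)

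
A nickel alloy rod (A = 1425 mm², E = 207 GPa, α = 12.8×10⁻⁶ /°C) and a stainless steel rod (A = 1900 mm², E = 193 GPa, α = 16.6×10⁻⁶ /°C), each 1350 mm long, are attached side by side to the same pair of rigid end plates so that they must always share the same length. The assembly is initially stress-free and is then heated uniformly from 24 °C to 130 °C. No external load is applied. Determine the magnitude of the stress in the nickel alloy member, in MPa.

The stainless steel has the larger α, so on heating it would change length more than the nickel alloy if both were free. The rigid plates force a common final length, so the stainless steel is put into compression and the nickel alloy into tension, with equal and opposite forces P (no external load).
Setting the final lengths equal and cancelling L: (α₁ − α₂)ΔT = P/(A₁E₁) + P/(A₂E₂).
|α₁ − α₂|·ΔT = 3.8×10⁻⁶ × 106 = 0.0004028.
1/(A₁E₁) + 1/(A₂E₂) = 1/(1425×207×10³) + 1/(1900×193×10³) = 6.117×10⁻⁹ N⁻¹.
P = 0.0004028 / 6.117×10⁻⁹ = 65850 N = 65.85 kN.
σ_{nickel alloy} = P/A₁ = 65850/1425 = 46.21 MPa, tensile.

σ ≈ 46.2 MPa (tensile)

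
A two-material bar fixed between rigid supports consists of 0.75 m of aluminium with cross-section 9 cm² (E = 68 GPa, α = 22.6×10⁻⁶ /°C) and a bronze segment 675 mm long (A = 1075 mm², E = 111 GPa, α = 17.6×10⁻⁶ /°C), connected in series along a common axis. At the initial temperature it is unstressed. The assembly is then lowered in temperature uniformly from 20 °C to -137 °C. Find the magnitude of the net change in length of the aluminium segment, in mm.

With the walls removed the bar would change length by δ_free = Σ αᵢΔT Lᵢ = 22.6×10⁻⁶×157×750 + 17.6×10⁻⁶×157×675 = 4.526 mm.
Since the ends are fixed, an axial force P builds up, equal in every segment, with P · Σ Lᵢ/(AᵢEᵢ) = δ_free.
Σ Lᵢ/(AᵢEᵢ) = 750/(900×68×10³) + 675/(1075×111×10³) = 1.791×10⁻⁵ mm/N.
Hence P = δ_free / Σ(L/AE) = 4.526/1.791×10⁻⁵ = 252.7 kN (tensile).
For the aluminium segment, free thermal change = 22.6×10⁻⁶×157×750 = 2.661 mm and elastic change from P = 252700×750/(900×68×10³) = 3.097 mm; these oppose, so the net change is 0.436 mm (segment lengthens).

|ΔL| ≈ 0.436 mm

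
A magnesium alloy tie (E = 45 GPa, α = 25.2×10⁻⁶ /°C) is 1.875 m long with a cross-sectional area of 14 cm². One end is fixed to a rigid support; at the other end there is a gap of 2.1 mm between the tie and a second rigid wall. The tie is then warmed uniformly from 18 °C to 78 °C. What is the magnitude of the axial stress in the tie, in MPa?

σ ≈ 17.6 MPa (compressive)

Free thermal elongation = αΔT L = 25.2×10⁻⁶ × 60 × 1875 = 2.835 mm.
After closing the 2.1 mm clearance, 2.835 − 2.1 = 0.735 mm of expansion remains to be suppressed by the wall.
That suppressed elongation corresponds to σ = E·Δ/L = 45×10³ × 0.735/1875 = 17.64 MPa.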